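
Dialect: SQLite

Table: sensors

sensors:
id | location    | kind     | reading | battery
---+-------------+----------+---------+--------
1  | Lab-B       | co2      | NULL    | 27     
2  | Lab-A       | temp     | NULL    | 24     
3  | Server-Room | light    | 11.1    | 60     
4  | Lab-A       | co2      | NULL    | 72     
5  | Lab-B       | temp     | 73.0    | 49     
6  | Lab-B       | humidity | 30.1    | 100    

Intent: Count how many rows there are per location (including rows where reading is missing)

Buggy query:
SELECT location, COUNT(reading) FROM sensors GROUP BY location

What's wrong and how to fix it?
Bug: COUNT(column) counts non-NULL values only; rows with NULL reading aren't counted

Fix: Replace COUNT(reading) with COUNT(*)

Corrected query:
SELECT location, COUNT(*) FROM sensors GROUP BY location

Result:
location    | COUNT(*)
------------+---------
Lab-A       | 2       
Lab-B       | 3       
Server-Room | 1       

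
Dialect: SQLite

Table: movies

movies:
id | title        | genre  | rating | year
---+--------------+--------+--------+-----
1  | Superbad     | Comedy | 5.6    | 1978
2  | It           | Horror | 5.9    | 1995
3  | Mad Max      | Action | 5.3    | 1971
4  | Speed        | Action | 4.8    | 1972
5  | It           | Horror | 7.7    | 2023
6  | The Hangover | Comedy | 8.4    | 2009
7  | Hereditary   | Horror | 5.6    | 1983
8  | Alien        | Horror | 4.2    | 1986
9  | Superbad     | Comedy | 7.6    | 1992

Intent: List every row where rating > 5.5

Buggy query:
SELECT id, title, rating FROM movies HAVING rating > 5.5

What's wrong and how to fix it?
Bug: This is a non-aggregate query (no GROUP BY, no aggregates), so in SQLite the HAVING clause is invalid here; a row-level condition belongs in WHERE

Fix: Use WHERE for row-level filtering

Corrected query:
SELECT id, title, rating FROM movies WHERE rating > 5.5

Result:
id | title        | rating
---+--------------+-------
1  | Superbad     | 5.6   
2  | It           | 5.9   
5  | It           | 7.7   
6  | The Hangover | 8.4   
7  | Hereditary   | 5.6   
9  | Superbad     | 7.6   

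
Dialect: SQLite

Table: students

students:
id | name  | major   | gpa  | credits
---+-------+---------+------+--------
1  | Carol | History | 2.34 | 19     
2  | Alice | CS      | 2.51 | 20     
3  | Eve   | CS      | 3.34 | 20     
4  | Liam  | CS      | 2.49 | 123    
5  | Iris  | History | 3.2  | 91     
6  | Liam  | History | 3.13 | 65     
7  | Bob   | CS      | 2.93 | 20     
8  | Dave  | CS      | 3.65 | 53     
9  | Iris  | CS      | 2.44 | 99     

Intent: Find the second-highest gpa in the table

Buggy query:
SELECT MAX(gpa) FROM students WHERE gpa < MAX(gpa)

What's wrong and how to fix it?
Bug: MAX(gpa) on the right of the comparison is an aggregate-in-WHERE error

Fix: Compute the overall MAX in a subquery, then take MAX of rows below it

Corrected query:
SELECT MAX(gpa) FROM students WHERE gpa < (SELECT MAX(gpa) FROM students)

Result:
MAX(gpa)
--------
3.34    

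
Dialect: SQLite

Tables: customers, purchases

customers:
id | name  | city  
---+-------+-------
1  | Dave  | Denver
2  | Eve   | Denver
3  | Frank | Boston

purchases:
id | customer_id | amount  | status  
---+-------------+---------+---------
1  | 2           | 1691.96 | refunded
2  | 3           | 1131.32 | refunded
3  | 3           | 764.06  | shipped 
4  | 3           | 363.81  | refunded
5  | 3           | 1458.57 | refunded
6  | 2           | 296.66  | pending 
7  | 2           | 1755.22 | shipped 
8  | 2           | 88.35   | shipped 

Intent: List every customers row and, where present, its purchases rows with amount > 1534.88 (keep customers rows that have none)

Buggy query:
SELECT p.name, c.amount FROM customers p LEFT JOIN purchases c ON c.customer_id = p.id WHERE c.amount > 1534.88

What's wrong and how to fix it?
Bug: A WHERE condition on the right-hand table after LEFT JOIN drops unmatched parents

Fix: Put 'c.amount > 1534.88' in the JOIN's ON clause instead of WHERE

Corrected query:
SELECT p.name, c.amount FROM customers p LEFT JOIN purchases c ON c.customer_id = p.id AND c.amount > 1534.88

Result:
name  | amount 
------+--------
Dave  | NULL   
Eve   | 1691.96
Eve   | 1755.22
Frank | NULL   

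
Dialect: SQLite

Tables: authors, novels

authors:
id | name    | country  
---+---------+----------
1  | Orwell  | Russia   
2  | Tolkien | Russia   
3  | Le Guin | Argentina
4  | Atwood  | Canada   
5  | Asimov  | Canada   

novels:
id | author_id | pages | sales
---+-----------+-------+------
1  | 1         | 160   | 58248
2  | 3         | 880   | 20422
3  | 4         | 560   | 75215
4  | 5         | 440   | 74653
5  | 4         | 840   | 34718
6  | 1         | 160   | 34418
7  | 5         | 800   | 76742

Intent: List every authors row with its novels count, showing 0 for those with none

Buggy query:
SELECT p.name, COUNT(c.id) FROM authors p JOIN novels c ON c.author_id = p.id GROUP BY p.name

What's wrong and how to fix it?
Bug: An inner join excludes parents with zero children

Fix: Switch to LEFT JOIN to retain unmatched parent rows

Corrected query:
SELECT p.name, COUNT(c.id) FROM authors p LEFT JOIN novels c ON c.author_id = p.id GROUP BY p.name

Result:
name    | COUNT(c.id)
--------+------------
Asimov  | 2          
Atwood  | 2          
Le Guin | 1          
Orwell  | 2          
Tolkien | 0          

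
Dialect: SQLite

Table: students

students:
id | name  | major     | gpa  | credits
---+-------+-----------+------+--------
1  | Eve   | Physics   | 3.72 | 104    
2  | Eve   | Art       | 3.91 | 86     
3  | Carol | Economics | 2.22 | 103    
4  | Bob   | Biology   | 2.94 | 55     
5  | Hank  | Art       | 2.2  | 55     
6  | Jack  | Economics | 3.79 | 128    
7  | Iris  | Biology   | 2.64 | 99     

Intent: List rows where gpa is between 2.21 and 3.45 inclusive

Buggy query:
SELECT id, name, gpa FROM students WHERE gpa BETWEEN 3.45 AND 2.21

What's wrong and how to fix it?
Bug: The bounds are reversed; BETWEEN a AND b requires a <= b to match anything

Fix: Write BETWEEN 2.21 AND 3.45

Corrected query:
SELECT id, name, gpa FROM students WHERE gpa BETWEEN 2.21 AND 3.45

Result:
id | name  | gpa 
---+-------+-----
3  | Carol | 2.22
4  | Bob   | 2.94
7  | Iris  | 2.64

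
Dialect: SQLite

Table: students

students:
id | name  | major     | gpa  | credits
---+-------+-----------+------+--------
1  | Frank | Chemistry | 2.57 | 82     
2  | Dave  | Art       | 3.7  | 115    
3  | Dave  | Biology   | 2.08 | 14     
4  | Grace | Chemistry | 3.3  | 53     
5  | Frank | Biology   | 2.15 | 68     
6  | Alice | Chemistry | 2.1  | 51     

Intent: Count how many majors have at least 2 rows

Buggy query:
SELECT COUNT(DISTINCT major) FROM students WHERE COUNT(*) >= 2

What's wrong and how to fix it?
Bug: WHERE filters individual rows, not groups, so a group-level COUNT is invalid there

Fix: Group first with HAVING COUNT(*) >= 2, then COUNT the resulting groups

Corrected query:
SELECT COUNT(*) FROM (SELECT major FROM students GROUP BY major HAVING COUNT(*) >= 2)

Result:
COUNT(*)
--------
2       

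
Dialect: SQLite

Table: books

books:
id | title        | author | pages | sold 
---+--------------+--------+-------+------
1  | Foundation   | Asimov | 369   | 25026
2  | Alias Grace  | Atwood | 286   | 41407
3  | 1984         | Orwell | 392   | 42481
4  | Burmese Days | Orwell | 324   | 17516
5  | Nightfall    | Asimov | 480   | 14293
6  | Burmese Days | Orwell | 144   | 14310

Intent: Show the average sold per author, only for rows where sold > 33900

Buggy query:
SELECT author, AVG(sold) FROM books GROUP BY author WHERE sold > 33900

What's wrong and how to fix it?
Bug: WHERE cannot follow GROUP BY

Fix: Move the WHERE clause before GROUP BY

Corrected query:
SELECT author, AVG(sold) FROM books WHERE sold > 33900 GROUP BY author

Result:
author | AVG(sold)
-------+----------
Atwood | 41407    
Orwell | 42481    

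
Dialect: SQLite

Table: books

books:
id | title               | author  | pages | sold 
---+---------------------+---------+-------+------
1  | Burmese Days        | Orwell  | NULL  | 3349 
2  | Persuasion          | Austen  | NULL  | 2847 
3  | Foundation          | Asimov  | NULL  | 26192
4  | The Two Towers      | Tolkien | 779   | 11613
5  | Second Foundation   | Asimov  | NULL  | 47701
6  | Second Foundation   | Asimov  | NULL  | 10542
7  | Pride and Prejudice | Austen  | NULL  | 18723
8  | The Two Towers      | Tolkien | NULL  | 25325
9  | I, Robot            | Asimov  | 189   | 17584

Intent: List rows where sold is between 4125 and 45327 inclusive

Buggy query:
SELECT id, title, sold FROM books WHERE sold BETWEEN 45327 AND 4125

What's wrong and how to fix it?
Bug: BETWEEN expects the lower bound first; with 45327 AND 4125 the range is empty

Fix: Swap the bounds so the smaller value comes first

Corrected query:
SELECT id, title, sold FROM books WHERE sold BETWEEN 4125 AND 45327

Result:
id | title               | sold 
---+---------------------+------
3  | Foundation          | 26192
4  | The Two Towers      | 11613
6  | Second Foundation   | 10542
7  | Pride and Prejudice | 18723
8  | The Two Towers      | 25325
9  | I, Robot            | 17584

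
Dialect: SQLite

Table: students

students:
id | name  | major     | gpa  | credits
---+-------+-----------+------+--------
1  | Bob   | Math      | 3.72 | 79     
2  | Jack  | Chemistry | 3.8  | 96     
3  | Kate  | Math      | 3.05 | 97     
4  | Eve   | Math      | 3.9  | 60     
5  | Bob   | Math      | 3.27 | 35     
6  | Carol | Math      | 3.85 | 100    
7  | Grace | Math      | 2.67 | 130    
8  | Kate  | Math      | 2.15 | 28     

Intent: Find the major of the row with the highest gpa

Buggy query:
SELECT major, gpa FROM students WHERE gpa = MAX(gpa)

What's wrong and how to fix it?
Bug: WHERE is evaluated per row; an aggregate over the whole table isn't defined there

Fix: Wrap MAX in a scalar subquery so WHERE compares against a single value

Corrected query:
SELECT major, gpa FROM students WHERE gpa = (SELECT MAX(gpa) FROM students)

Result:
major | gpa
------+----
Math  | 3.9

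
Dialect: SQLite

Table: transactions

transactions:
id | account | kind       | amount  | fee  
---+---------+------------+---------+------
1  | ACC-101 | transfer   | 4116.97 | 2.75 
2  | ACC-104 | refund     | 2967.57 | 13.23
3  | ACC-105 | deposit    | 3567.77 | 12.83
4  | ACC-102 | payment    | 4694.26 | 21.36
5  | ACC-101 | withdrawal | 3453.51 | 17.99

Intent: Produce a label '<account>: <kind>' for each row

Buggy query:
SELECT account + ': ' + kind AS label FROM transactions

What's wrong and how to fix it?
Bug: '+' is numeric addition; on text columns SQLite converts them to 0 instead of concatenating

Fix: Use the || operator for string concatenation

Corrected query:
SELECT account || ': ' || kind AS label FROM transactions

Result:
label              
-------------------
ACC-101: transfer  
ACC-104: refund    
ACC-105: deposit   
ACC-102: payment   
ACC-101: withdrawal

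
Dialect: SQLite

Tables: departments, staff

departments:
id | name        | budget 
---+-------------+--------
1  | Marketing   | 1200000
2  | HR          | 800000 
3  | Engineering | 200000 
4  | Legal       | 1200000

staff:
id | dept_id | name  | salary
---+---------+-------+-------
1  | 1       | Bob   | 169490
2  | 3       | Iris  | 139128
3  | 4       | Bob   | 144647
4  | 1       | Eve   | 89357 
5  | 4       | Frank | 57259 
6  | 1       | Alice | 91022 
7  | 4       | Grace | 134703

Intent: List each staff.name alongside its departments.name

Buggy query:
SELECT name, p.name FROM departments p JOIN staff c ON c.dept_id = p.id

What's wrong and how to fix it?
Bug: 'name' exists in both joined tables, so the database can't tell which one is meant

Fix: Qualify the column with its table alias (c.name)

Corrected query:
SELECT c.name, p.name FROM departments p JOIN staff c ON c.dept_id = p.id

Result:
name  | name       
------+------------
Bob   | Marketing  
Iris  | Engineering
Bob   | Legal      
Eve   | Marketing  
Frank | Legal      
Alice | Marketing  
Grace | Legal      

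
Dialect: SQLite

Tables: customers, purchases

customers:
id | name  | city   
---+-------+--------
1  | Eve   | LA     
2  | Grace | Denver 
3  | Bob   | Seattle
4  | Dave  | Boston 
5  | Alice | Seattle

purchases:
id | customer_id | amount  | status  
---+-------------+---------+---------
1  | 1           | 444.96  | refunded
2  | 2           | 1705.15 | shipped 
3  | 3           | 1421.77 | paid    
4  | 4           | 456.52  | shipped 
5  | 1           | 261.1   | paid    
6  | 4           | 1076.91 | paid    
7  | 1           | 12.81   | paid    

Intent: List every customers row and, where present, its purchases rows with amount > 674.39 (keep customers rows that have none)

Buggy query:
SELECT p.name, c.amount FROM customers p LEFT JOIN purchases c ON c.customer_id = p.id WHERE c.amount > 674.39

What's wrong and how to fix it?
Bug: A WHERE condition on the right-hand table after LEFT JOIN drops unmatched parents

Fix: Put 'c.amount > 674.39' in the JOIN's ON clause instead of WHERE

Corrected query:
SELECT p.name, c.amount FROM customers p LEFT JOIN purchases c ON c.customer_id = p.id AND c.amount > 674.39

Result:
name  | amount 
------+--------
Eve   | NULL   
Grace | 1705.15
Bob   | 1421.77
Dave  | 1076.91
Alice | NULL   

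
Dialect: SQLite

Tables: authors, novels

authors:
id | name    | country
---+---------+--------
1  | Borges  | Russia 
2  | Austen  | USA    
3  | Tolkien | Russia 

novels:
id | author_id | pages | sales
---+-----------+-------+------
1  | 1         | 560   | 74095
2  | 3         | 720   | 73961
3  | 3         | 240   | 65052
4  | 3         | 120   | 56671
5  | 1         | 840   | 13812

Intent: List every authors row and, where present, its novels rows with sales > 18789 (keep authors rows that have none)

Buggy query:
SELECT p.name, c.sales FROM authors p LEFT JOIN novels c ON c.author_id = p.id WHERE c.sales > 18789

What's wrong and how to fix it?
Bug: Filtering c.sales in WHERE discards the NULL rows produced by LEFT JOIN, turning it into an inner join

Fix: Move the right-table condition into the ON clause so unmatched parents are kept

Corrected query:
SELECT p.name, c.sales FROM authors p LEFT JOIN novels c ON c.author_id = p.id AND c.sales > 18789

Result:
name    | sales
--------+------
Borges  | 74095
Austen  | NULL 
Tolkien | 56671
Tolkien | 65052
Tolkien | 73961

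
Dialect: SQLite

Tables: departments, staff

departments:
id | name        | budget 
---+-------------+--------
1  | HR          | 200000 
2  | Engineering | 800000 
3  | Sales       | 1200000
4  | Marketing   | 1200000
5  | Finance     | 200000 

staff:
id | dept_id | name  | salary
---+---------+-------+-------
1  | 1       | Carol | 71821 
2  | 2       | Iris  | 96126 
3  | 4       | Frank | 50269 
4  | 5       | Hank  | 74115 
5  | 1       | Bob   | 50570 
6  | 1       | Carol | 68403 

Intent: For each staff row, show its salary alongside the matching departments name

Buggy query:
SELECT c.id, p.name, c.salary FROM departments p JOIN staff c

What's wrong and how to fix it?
Bug: Missing join condition: each staff row is matched to all departments rows instead of just its own

Fix: Add ON c.dept_id = p.id to the JOIN

Corrected query:
SELECT c.id, p.name, c.salary FROM departments p JOIN staff c ON c.dept_id = p.id

Result:
id | name        | salary
---+-------------+-------
1  | HR          | 71821 
2  | Engineering | 96126 
3  | Marketing   | 50269 
4  | Finance     | 74115 
5  | HR          | 50570 
6  | HR          | 68403 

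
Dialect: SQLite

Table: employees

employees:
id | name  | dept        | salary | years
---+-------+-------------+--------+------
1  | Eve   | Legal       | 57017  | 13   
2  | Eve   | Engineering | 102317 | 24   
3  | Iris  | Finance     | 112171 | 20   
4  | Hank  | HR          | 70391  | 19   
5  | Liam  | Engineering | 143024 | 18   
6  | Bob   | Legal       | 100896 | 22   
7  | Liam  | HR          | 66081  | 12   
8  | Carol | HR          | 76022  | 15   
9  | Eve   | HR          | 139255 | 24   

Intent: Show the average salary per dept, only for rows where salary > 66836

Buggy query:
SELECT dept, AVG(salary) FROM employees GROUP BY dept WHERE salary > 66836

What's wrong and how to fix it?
Bug: WHERE cannot follow GROUP BY

Fix: Move the WHERE clause before GROUP BY

Corrected query:
SELECT dept, AVG(salary) FROM employees WHERE salary > 66836 GROUP BY dept

Result:
dept        | AVG(salary) 
------------+-------------
Engineering | 122670.5    
Finance     | 112171      
HR          | 95222.666667
Legal       | 100896      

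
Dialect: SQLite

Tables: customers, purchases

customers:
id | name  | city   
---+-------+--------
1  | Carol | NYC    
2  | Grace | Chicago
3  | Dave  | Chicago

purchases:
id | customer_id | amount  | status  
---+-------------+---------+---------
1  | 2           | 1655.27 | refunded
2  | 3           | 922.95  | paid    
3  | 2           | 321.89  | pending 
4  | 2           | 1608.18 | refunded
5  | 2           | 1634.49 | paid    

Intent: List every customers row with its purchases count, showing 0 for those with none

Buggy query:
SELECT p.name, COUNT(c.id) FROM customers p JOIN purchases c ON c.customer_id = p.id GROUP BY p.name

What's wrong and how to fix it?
Bug: INNER JOIN drops customers rows that have no matching purchases rows

Fix: Use LEFT JOIN so parents without children still appear (COUNT(c.id) gives 0)

Corrected query:
SELECT p.name, COUNT(c.id) FROM customers p LEFT JOIN purchases c ON c.customer_id = p.id GROUP BY p.name

Result:
name  | COUNT(c.id)
------+------------
Carol | 0          
Dave  | 1          
Grace | 4          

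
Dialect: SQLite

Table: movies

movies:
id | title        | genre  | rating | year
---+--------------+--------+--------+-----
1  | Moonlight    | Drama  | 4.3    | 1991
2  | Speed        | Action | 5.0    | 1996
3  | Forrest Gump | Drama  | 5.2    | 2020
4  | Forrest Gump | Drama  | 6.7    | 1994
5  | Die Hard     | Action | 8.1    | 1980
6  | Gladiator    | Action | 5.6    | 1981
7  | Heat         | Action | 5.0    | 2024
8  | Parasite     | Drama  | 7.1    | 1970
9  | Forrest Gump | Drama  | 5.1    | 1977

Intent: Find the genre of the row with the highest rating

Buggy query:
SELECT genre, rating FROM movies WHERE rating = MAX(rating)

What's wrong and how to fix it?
Bug: MAX(rating) is an aggregate and cannot be used directly in WHERE

Fix: Wrap MAX in a scalar subquery so WHERE compares against a single value

Corrected query:
SELECT genre, rating FROM movies WHERE rating = (SELECT MAX(rating) FROM movies)

Result:
genre  | rating
-------+-------
Action | 8.1   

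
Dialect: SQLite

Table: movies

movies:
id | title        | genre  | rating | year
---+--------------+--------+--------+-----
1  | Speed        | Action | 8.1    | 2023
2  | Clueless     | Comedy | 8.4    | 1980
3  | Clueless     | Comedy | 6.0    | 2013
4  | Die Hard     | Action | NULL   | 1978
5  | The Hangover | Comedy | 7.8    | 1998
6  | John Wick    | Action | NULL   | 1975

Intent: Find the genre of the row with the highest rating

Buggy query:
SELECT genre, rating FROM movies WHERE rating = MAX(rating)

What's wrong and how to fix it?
Bug: MAX(rating) is an aggregate and cannot be used directly in WHERE

Fix: Use a subquery: WHERE rating = (SELECT MAX(rating) FROM movies)

Corrected query:
SELECT genre, rating FROM movies WHERE rating = (SELECT MAX(rating) FROM movies)

Result:
genre  | rating
-------+-------
Comedy | 8.4   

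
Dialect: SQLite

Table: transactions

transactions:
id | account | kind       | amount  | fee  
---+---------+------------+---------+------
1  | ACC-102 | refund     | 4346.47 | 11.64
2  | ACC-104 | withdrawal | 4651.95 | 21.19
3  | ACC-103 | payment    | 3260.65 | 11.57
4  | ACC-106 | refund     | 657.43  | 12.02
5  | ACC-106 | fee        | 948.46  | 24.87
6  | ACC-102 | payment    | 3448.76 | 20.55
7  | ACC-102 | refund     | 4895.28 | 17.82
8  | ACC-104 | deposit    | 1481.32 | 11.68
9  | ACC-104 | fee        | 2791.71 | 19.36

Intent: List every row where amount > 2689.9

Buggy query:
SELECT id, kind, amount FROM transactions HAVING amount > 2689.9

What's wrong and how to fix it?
Bug: This is a non-aggregate query (no GROUP BY, no aggregates), so in SQLite the HAVING clause is invalid here; a row-level condition belongs in WHERE

Fix: Replace HAVING with WHERE since the condition applies to individual rows

Corrected query:
SELECT id, kind, amount FROM transactions WHERE amount > 2689.9

Result:
id | kind       | amount 
---+------------+--------
1  | refund     | 4346.47
2  | withdrawal | 4651.95
3  | payment    | 3260.65
6  | payment    | 3448.76
7  | refund     | 4895.28
9  | fee        | 2791.71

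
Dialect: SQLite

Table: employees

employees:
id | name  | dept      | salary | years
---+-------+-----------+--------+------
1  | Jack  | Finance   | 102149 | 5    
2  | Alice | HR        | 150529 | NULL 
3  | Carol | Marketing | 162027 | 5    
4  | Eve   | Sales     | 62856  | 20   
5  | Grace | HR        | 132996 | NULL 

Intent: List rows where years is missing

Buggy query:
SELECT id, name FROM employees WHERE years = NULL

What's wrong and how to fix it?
Bug: '= NULL' is always unknown in SQL three-valued logic, so no rows match

Fix: Replace '= NULL' with 'IS NULL'

Corrected query:
SELECT id, name FROM employees WHERE years IS NULL

Result:
id | name 
---+------
2  | Alice
5  | Grace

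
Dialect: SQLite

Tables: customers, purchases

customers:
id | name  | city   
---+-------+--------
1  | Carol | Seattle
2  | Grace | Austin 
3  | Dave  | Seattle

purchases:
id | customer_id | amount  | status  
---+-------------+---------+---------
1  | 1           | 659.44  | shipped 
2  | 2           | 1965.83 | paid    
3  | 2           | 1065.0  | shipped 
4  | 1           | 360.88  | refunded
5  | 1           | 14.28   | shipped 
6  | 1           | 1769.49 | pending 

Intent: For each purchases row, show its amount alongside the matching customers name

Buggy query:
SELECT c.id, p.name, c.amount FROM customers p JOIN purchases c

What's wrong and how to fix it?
Bug: JOIN with no ON clause produces a cartesian product; every purchases row pairs with every customers row

Fix: Add ON c.customer_id = p.id to the JOIN

Corrected query:
SELECT c.id, p.name, c.amount FROM customers p JOIN purchases c ON c.customer_id = p.id

Result:
id | name  | amount 
---+-------+--------
1  | Carol | 659.44 
2  | Grace | 1965.83
3  | Grace | 1065   
4  | Carol | 360.88 
5  | Carol | 14.28  
6  | Carol | 1769.49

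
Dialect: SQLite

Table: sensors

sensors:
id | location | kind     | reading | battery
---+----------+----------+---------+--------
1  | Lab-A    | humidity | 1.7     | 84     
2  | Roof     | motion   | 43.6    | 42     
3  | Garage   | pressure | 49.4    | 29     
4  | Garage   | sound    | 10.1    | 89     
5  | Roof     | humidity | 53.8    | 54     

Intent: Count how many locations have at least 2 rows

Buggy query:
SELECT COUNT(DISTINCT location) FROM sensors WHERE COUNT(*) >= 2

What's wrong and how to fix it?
Bug: COUNT(*) cannot appear in WHERE; the per-group count doesn't exist yet

Fix: Use a subquery that GROUPs and filters with HAVING, then count its rows

Corrected query:
SELECT COUNT(*) FROM (SELECT location FROM sensors GROUP BY location HAVING COUNT(*) >= 2)

Result:
COUNT(*)
--------
2       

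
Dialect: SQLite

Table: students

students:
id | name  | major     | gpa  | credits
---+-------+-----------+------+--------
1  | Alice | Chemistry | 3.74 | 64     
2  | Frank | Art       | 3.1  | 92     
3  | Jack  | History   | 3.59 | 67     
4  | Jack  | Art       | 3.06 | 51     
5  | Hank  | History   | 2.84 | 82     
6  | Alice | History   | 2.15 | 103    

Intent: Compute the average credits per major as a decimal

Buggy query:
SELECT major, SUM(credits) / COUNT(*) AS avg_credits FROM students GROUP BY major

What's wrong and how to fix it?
Bug: Both operands are integers, so '/' performs integer division and truncates

Fix: Cast one side to REAL so the division keeps the fractional part

Corrected query:
SELECT major, SUM(credits) * 1.0 / COUNT(*) AS avg_credits FROM students GROUP BY major

Result:
major     | avg_credits
----------+------------
Art       | 71.5       
Chemistry | 64         
History   | 84         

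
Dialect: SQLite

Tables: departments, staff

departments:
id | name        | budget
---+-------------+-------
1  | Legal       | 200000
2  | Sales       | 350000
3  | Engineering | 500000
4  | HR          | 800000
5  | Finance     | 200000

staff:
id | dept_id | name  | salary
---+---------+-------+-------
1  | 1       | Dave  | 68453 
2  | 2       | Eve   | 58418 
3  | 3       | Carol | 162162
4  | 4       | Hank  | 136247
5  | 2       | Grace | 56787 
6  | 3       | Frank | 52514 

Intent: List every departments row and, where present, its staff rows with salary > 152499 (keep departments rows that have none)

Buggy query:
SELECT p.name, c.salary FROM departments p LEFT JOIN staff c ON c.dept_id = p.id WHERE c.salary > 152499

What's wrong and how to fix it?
Bug: A WHERE condition on the right-hand table after LEFT JOIN drops unmatched parents

Fix: Move the right-table condition into the ON clause so unmatched parents are kept

Corrected query:
SELECT p.name, c.salary FROM departments p LEFT JOIN staff c ON c.dept_id = p.id AND c.salary > 152499

Result:
name        | salary
------------+-------
Legal       | NULL  
Sales       | NULL  
Engineering | 162162
HR          | NULL  
Finance     | NULL  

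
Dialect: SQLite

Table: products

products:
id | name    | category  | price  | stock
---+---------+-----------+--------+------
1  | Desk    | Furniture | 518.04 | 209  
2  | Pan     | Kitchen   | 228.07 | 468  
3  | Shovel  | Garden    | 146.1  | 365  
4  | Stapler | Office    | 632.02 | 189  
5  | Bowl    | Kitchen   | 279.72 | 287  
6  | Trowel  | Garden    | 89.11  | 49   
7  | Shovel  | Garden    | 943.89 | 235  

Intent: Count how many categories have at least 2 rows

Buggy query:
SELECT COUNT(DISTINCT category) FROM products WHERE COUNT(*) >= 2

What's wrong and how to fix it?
Bug: COUNT(*) cannot appear in WHERE; the per-group count doesn't exist yet

Fix: Use a subquery that GROUPs and filters with HAVING, then count its rows

Corrected query:
SELECT COUNT(*) FROM (SELECT category FROM products GROUP BY category HAVING COUNT(*) >= 2)

Result:
COUNT(*)
--------
2       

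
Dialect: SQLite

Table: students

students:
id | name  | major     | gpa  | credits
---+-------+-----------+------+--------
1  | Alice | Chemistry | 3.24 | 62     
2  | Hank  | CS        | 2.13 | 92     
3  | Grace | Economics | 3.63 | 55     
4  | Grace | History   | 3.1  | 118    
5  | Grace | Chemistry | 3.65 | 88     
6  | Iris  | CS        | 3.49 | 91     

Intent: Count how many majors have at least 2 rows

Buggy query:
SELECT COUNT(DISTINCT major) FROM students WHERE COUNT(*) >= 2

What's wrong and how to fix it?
Bug: WHERE filters individual rows, not groups, so a group-level COUNT is invalid there

Fix: Use a subquery that GROUPs and filters with HAVING, then count its rows

Corrected query:
SELECT COUNT(*) FROM (SELECT major FROM students GROUP BY major HAVING COUNT(*) >= 2)

Result:
COUNT(*)
--------
2       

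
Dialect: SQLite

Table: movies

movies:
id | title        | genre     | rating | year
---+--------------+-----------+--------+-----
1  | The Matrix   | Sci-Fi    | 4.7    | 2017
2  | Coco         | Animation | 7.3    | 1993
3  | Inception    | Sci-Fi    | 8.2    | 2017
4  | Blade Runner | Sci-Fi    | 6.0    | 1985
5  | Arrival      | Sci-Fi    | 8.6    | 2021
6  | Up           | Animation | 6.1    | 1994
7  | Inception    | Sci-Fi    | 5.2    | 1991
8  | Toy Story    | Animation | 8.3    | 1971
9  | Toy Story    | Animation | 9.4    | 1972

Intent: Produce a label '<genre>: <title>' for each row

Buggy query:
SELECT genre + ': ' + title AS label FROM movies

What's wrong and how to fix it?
Bug: SQLite uses || for string concatenation; + coerces text to numbers (yielding 0)

Fix: Replace + with || to concatenate text

Corrected query:
SELECT genre || ': ' || title AS label FROM movies

Result:
label               
--------------------
Sci-Fi: The Matrix  
Animation: Coco     
Sci-Fi: Inception   
Sci-Fi: Blade Runner
Sci-Fi: Arrival     
Animation: Up       
Sci-Fi: Inception   
Animation: Toy Story
Animation: Toy Story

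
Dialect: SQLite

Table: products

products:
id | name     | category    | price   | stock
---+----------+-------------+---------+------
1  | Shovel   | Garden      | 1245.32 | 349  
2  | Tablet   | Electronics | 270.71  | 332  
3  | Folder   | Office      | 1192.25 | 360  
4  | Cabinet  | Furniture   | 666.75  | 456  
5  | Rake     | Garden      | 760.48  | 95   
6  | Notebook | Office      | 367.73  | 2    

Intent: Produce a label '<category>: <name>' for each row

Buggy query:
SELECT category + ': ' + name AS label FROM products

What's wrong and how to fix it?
Bug: SQLite uses || for string concatenation; + coerces text to numbers (yielding 0)

Fix: Replace + with || to concatenate text

Corrected query:
SELECT category || ': ' || name AS label FROM products

Result:
label              
-------------------
Garden: Shovel     
Electronics: Tablet
Office: Folder     
Furniture: Cabinet 
Garden: Rake       
Office: Notebook   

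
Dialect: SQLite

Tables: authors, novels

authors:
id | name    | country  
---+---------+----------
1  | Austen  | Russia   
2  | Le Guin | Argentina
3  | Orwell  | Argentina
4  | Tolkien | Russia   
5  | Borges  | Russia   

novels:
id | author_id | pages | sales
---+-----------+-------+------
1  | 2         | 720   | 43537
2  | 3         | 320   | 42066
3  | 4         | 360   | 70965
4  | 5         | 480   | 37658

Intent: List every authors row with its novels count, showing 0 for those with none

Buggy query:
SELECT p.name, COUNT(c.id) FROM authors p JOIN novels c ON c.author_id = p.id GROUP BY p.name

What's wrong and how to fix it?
Bug: INNER JOIN drops authors rows that have no matching novels rows

Fix: Switch to LEFT JOIN to retain unmatched parent rows

Corrected query:
SELECT p.name, COUNT(c.id) FROM authors p LEFT JOIN novels c ON c.author_id = p.id GROUP BY p.name

Result:
name    | COUNT(c.id)
--------+------------
Austen  | 0          
Borges  | 1          
Le Guin | 1          
Orwell  | 1          
Tolkien | 1          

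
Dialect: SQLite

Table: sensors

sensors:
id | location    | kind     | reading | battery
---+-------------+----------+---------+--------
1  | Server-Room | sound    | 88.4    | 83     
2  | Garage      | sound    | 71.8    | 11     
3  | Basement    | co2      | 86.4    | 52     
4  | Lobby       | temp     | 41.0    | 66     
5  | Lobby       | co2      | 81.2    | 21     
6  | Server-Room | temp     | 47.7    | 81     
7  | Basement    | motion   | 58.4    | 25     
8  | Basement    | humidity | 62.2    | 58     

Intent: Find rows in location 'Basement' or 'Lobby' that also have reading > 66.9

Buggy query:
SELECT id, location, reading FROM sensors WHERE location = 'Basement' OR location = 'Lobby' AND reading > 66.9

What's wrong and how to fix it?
Bug: Without parentheses, AND is evaluated before OR, so the reading filter only applies to the 'Lobby' branch

Fix: Group the OR with parentheses (or use IN), then AND the threshold

Corrected query:
SELECT id, location, reading FROM sensors WHERE (location = 'Basement' OR location = 'Lobby') AND reading > 66.9

Result:
id | location | reading
---+----------+--------
3  | Basement | 86.4   
5  | Lobby    | 81.2   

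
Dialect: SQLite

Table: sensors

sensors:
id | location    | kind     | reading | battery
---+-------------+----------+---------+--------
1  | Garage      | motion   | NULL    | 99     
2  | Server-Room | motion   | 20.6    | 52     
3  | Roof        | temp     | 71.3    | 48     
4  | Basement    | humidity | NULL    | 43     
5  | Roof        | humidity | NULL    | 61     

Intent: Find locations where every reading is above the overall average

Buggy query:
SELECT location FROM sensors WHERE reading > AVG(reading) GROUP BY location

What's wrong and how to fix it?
Bug: AVG() is an aggregate; it can't sit directly in WHERE

Fix: Use a subquery for AVG and a HAVING MIN(...) filter so the condition holds for every row in the group

Corrected query:
SELECT location FROM sensors GROUP BY location HAVING MIN(reading) > (SELECT AVG(reading) FROM sensors)

Result:
location
--------
Roof    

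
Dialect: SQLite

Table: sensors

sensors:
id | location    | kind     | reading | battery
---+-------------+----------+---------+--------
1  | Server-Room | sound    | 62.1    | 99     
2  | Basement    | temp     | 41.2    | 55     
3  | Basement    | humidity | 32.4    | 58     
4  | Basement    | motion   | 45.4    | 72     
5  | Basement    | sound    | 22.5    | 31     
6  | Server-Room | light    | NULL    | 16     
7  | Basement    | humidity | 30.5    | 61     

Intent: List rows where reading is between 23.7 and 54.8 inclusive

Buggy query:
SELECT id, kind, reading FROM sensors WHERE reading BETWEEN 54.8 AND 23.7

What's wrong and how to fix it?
Bug: The bounds are reversed; BETWEEN a AND b requires a <= b to match anything

Fix: Write BETWEEN 23.7 AND 54.8

Corrected query:
SELECT id, kind, reading FROM sensors WHERE reading BETWEEN 23.7 AND 54.8

Result:
id | kind     | reading
---+----------+--------
2  | temp     | 41.2   
3  | humidity | 32.4   
4  | motion   | 45.4   
7  | humidity | 30.5   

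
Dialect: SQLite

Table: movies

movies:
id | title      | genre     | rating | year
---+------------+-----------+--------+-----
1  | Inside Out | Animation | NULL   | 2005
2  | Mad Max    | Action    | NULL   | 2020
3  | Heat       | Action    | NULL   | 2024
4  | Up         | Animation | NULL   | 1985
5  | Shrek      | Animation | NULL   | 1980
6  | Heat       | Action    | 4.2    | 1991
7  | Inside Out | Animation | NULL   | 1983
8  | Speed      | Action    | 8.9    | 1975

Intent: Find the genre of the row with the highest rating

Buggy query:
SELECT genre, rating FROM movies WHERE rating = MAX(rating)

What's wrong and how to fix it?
Bug: MAX(rating) is an aggregate and cannot be used directly in WHERE

Fix: Wrap MAX in a scalar subquery so WHERE compares against a single value

Corrected query:
SELECT genre, rating FROM movies WHERE rating = (SELECT MAX(rating) FROM movies)

Result:
genre  | rating
-------+-------
Action | 8.9   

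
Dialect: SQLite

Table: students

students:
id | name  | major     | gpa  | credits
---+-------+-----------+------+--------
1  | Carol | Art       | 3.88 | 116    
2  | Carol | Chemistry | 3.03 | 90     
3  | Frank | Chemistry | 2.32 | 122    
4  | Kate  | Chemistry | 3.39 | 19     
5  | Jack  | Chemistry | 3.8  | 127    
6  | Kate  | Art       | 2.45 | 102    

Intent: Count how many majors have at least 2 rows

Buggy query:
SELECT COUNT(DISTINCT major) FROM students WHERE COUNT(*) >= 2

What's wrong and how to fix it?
Bug: WHERE filters individual rows, not groups, so a group-level COUNT is invalid there

Fix: Group first with HAVING COUNT(*) >= 2, then COUNT the resulting groups

Corrected query:
SELECT COUNT(*) FROM (SELECT major FROM students GROUP BY major HAVING COUNT(*) >= 2)

Result:
COUNT(*)
--------
2       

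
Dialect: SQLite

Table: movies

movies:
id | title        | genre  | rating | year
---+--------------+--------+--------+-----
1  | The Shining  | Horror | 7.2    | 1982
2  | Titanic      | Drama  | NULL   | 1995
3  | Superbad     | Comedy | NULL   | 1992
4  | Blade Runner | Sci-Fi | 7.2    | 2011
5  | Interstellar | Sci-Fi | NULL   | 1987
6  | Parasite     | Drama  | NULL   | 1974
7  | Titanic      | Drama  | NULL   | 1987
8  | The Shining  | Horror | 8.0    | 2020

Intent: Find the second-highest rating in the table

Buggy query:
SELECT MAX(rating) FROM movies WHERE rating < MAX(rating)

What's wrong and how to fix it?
Bug: The inner MAX is an aggregate inside WHERE, which is not allowed

Fix: Compute the overall MAX in a subquery, then take MAX of rows below it

Corrected query:
SELECT MAX(rating) FROM movies WHERE rating < (SELECT MAX(rating) FROM movies)

Result:
MAX(rating)
-----------
7.2        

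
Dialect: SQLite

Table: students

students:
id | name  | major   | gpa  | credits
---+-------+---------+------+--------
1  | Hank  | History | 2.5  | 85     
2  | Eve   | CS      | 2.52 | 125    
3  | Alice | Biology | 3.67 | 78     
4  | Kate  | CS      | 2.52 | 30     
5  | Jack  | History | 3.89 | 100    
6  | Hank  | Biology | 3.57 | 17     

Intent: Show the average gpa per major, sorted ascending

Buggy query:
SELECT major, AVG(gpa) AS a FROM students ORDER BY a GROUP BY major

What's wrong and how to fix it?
Bug: GROUP BY must precede ORDER BY

Fix: Reorder: SELECT … FROM … GROUP BY … ORDER BY …

Corrected query:
SELECT major, AVG(gpa) AS a FROM students GROUP BY major ORDER BY a

Result:
major   | a    
--------+------
CS      | 2.52 
History | 3.195
Biology | 3.62 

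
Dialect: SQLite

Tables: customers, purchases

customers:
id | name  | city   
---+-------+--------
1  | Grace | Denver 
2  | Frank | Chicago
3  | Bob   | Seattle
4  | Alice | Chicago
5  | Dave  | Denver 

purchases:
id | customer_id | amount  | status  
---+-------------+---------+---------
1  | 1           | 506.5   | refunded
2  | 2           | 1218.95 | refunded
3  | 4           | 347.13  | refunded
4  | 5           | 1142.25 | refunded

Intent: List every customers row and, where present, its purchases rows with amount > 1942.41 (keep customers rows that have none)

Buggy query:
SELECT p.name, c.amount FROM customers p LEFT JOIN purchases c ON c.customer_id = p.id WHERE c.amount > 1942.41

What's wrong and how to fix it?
Bug: Filtering c.amount in WHERE discards the NULL rows produced by LEFT JOIN, turning it into an inner join

Fix: Move the right-table condition into the ON clause so unmatched parents are kept

Corrected query:
SELECT p.name, c.amount FROM customers p LEFT JOIN purchases c ON c.customer_id = p.id AND c.amount > 1942.41

Result:
name  | amount
------+-------
Grace | NULL  
Frank | NULL  
Bob   | NULL  
Alice | NULL  
Dave  | NULL  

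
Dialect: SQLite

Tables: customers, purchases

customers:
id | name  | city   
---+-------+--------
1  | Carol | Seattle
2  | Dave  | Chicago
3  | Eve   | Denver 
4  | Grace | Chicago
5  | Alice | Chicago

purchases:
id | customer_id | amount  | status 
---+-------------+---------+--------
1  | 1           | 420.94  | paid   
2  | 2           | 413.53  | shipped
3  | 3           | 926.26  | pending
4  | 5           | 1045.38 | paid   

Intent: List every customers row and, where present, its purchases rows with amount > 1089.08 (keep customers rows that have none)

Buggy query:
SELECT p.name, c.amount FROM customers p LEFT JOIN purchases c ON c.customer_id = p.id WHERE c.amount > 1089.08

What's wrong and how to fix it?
Bug: Filtering c.amount in WHERE discards the NULL rows produced by LEFT JOIN, turning it into an inner join

Fix: Put 'c.amount > 1089.08' in the JOIN's ON clause instead of WHERE

Corrected query:
SELECT p.name, c.amount FROM customers p LEFT JOIN purchases c ON c.customer_id = p.id AND c.amount > 1089.08

Result:
name  | amount
------+-------
Carol | NULL  
Dave  | NULL  
Eve   | NULL  
Grace | NULL  
Alice | NULL  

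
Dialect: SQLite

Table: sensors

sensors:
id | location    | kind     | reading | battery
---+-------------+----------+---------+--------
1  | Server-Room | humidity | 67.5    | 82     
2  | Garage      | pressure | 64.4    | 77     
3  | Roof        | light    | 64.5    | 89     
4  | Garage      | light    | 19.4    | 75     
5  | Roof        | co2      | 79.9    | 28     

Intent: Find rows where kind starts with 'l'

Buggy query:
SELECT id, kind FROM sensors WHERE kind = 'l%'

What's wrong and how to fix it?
Bug: Wildcards only work with LIKE; '=' treats '%' as a literal character

Fix: Replace '=' with LIKE so 'l%' is treated as a pattern

Corrected query:
SELECT id, kind FROM sensors WHERE kind LIKE 'l%'

Result:
id | kind 
---+------
3  | light
4  | light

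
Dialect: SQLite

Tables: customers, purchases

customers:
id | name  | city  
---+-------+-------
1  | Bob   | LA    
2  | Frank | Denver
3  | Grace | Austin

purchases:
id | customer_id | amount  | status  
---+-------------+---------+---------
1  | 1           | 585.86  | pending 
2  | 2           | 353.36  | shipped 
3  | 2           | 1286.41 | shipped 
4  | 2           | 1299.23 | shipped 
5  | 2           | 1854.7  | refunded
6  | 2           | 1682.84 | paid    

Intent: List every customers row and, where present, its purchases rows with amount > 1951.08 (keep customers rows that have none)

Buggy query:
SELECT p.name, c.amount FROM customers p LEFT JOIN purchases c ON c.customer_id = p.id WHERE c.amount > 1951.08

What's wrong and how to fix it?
Bug: Filtering c.amount in WHERE discards the NULL rows produced by LEFT JOIN, turning it into an inner join

Fix: Put 'c.amount > 1951.08' in the JOIN's ON clause instead of WHERE

Corrected query:
SELECT p.name, c.amount FROM customers p LEFT JOIN purchases c ON c.customer_id = p.id AND c.amount > 1951.08

Result:
name  | amount
------+-------
Bob   | NULL  
Frank | NULL  
Grace | NULL  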